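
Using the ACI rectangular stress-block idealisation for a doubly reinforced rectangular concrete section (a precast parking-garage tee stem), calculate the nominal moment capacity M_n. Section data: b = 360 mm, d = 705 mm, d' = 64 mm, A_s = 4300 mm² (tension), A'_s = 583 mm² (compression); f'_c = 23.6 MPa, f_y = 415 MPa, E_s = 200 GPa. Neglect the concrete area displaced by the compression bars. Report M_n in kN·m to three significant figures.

M_n ≈ 1080 kN·m

Assume both tension and compression steel yield.
Net tension couple steel: A_s − A'_s = 3717 mm².
a = (A_s − A'_s) f_y / (0.85 f'_c b) = 1542555/(0.85 × 23.6 × 360) = 213.60 mm.
c = a/β₁ = 213.60/0.85 = 251.29 mm; ε'_s = 0.003(c − d')/c = 0.0022 ≥ f_y/E_s = 0.0021, so compression steel does yield.
M_n = (A_s − A'_s) f_y (d − a/2) + A'_s f_y (d − d') = [1542555 × (705 − 106.8) + 241945 × (705 − 64)] × 10⁻⁶ = 922.76 + 155.09 = 1077.85 kN·m.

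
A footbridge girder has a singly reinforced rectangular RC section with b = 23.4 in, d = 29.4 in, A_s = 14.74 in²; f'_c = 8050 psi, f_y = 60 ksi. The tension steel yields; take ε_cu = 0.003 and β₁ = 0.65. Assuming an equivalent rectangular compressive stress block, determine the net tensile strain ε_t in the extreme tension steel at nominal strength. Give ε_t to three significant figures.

ε_t ≈ 0.00738

a = A_s f_y/(0.85 f'_c b) = 5.524 in.
β₁ = 0.65, so c = a/β₁ = 5.524/0.65 = 8.498 in.
From the linear strain diagram with ε_cu = 0.003: ε_t = 0.003 (d − c)/c = 0.003 × (29.4 − 8.498)/8.498 = 0.00738.
Since ε_t ≥ 0.005, the section is tension-controlled.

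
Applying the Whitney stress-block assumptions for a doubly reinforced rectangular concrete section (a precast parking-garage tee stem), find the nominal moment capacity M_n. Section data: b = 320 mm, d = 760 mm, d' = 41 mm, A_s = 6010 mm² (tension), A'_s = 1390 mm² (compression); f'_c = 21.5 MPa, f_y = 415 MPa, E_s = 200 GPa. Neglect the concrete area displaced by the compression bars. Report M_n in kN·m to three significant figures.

Assume both tension and compression steel yield.
Net tension couple steel: A_s − A'_s = 4620 mm².
a = (A_s − A'_s) f_y / (0.85 f'_c b) = 1917300/(0.85 × 21.5 × 320) = 327.86 mm.
c = a/β₁ = 327.86/0.85 = 385.72 mm; ε'_s = 0.003(c − d')/c = 0.0027 ≥ f_y/E_s = 0.0021, so compression steel does yield.
M_n = (A_s − A'_s) f_y (d − a/2) + A'_s f_y (d − d') = [1917300 × (760 − 163.93) + 576850 × (760 − 41)] × 10⁻⁶ = 1142.85 + 414.76 = 1557.61 kN·m.

M_n ≈ 1560 kN·m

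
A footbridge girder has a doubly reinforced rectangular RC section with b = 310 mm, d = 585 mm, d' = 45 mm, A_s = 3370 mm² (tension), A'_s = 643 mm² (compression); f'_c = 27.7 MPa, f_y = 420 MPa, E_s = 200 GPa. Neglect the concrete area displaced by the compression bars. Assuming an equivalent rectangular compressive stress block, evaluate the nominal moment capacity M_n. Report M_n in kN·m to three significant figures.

M_n ≈ 726 kN·m

Assume both tension and compression steel yield.
Net tension couple steel: A_s − A'_s = 2727 mm².
a = (A_s − A'_s) f_y / (0.85 f'_c b) = 1145340/(0.85 × 27.7 × 310) = 156.92 mm.
c = a/β₁ = 156.92/0.85 = 184.61 mm; ε'_s = 0.003(c − d')/c = 0.0023 ≥ f_y/E_s = 0.0021, so compression steel does yield.
M_n = (A_s − A'_s) f_y (d − a/2) + A'_s f_y (d − d') = [1145340 × (585 − 78.46) + 270060 × (585 − 45)] × 10⁻⁶ = 580.16 + 145.83 = 725.99 kN·m.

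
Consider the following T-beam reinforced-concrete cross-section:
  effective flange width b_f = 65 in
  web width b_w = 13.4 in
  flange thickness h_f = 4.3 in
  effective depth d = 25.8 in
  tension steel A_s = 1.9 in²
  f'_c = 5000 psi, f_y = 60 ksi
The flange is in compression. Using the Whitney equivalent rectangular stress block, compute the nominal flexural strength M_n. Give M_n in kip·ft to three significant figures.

M_n ≈ 243 kip·ft

Tension: T = A_s f_y = 1.9 × 60 = 114 kips.
Try a within the flange: a = T/(0.85 f'_c b_f) = 114/(0.85 × 5 × 65) = 0.413 in.
Since a = 0.413 ≤ h_f = 4.3 in, the stress block lies entirely in the flange; analyse as a rectangular beam of width b_f.
M_n = T(d − a/2) = 114 × (25.8 − 0.2065) = 2917.7 kip·in.
M_n = 2917.7/12 = 243.14 kip·ft.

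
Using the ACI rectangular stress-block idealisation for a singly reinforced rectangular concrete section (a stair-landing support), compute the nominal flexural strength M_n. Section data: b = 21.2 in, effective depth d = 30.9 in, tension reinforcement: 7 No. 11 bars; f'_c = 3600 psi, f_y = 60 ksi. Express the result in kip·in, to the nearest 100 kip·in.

M_n ≈ 16900 kip·in

A_s = 7 × 1.56 = 10.92 in².
T = A_s f_y = 10.92 × 60 = 655.2 kips.
a = T/(0.85 f'_c b) = 655.2/(0.85 × 3.6 × 21.2) = 10.100 in.
M_n = T(d − a/2) = 655.2 × (30.9 − 5.05) = 16936.9 kip·in.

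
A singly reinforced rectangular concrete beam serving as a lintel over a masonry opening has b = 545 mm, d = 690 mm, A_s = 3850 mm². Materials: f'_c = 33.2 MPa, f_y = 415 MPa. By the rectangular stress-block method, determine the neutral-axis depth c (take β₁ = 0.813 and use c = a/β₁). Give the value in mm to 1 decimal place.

T = A_s f_y = 3850 × 415 = 1597750 N = 1597.75 kN.
Setting C = 0.85 f'_c a b equal to T: a = 1597750/(0.85 × 33.2 × 545) = 103.886 mm.
With β₁ = 0.813, c = a/β₁ = 103.886/0.813 = 127.8 mm.

c ≈ 127.8 mm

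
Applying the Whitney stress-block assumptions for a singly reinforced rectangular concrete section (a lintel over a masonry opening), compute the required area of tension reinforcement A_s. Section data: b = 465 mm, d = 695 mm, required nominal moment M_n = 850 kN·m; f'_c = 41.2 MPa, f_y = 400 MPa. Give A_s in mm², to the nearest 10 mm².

With M_n = 0.85 f'_c a b (d − a/2), solve the quadratic for a:
a = d − √(d² − 2M_n/(0.85 f'_c b)) = 695 − √(695² − 2 × 850×10⁶/(0.85 × 41.2 × 465)) = 79.67 mm.
A_s = 0.85 f'_c a b / f_y = 0.85 × 41.2 × 79.67 × 465 / 400 = 3243.4 mm².

A_s ≈ 3240 mm²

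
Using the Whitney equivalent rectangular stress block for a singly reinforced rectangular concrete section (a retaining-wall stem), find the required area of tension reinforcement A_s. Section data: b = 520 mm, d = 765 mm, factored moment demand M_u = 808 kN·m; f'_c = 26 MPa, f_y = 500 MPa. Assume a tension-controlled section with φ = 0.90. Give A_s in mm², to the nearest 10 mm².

M_n = M_u/φ = 808/0.90 = 897.778 kN·m.
With M_n = 0.85 f'_c a b (d − a/2), solve the quadratic for a:
a = d − √(d² − 2M_n/(0.85 f'_c b)) = 765 − √(765² − 2 × 897.778×10⁶/(0.85 × 26 × 520)) = 110.03 mm.
A_s = 0.85 f'_c a b / f_y = 0.85 × 26 × 110.03 × 520 / 500 = 2528.9 mm².

A_s ≈ 2530 mm²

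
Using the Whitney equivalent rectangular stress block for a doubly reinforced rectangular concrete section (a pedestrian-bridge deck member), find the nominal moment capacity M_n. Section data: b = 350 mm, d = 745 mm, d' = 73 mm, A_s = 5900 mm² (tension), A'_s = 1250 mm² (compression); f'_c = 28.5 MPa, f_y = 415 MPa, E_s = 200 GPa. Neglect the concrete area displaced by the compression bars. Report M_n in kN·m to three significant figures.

Assume both tension and compression steel yield.
Net tension couple steel: A_s − A'_s = 4650 mm².
a = (A_s − A'_s) f_y / (0.85 f'_c b) = 1929750/(0.85 × 28.5 × 350) = 227.60 mm.
c = a/β₁ = 227.60/0.846 = 269.03 mm; ε'_s = 0.003(c − d')/c = 0.0022 ≥ f_y/E_s = 0.0021, so compression steel does yield.
M_n = (A_s − A'_s) f_y (d − a/2) + A'_s f_y (d − d') = [1929750 × (745 − 113.8) + 518750 × (745 − 73)] × 10⁻⁶ = 1218.06 + 348.60 = 1566.66 kN·m.

M_n ≈ 1570 kN·m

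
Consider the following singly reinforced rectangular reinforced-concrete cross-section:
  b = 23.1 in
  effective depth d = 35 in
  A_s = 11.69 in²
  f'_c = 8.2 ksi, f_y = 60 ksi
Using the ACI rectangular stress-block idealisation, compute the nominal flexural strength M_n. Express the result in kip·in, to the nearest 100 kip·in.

M_n ≈ 23000 kip·in

T = A_s f_y = 11.69 × 60 = 701.4 kips.
a = T/(0.85 f'_c b) = 701.4/(0.85 × 8.2 × 23.1) = 4.356 in.
M_n = T(d − a/2) = 701.4 × (35 − 2.178) = 23021.4 kip·in.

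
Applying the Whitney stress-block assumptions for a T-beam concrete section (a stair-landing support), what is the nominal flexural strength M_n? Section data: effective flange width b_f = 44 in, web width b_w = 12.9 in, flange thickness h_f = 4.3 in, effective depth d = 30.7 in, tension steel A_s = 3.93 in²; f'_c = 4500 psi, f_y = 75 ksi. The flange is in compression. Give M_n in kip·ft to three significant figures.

Tension: T = A_s f_y = 3.93 × 75 = 294.75 kips.
Try a within the flange: a = T/(0.85 f'_c b_f) = 294.75/(0.85 × 4.5 × 44) = 1.751 in.
Since a = 1.751 ≤ h_f = 4.3 in, the stress block lies entirely in the flange; analyse as a rectangular beam of width b_f.
M_n = T(d − a/2) = 294.75 × (30.7 − 0.8755) = 8790.8 kip·in.
M_n = 8790.8/12 = 732.57 kip·ft.

M_n ≈ 733 kip·ft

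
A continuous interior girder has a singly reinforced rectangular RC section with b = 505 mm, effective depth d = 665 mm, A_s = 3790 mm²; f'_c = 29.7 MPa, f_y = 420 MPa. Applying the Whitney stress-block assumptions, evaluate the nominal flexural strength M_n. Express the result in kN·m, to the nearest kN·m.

T = A_s f_y = 3790 × 420 = 1591800 N = 1591.8 kN.
From C = T: a = T/(0.85 f'_c b) = 1591800/(0.85 × 29.7 × 505) = 124.86 mm.
M_n = T(d − a/2) = 1591.8 kN × (665 − 62.43) mm = 959.17 kN·m.

M_n ≈ 959 kN·m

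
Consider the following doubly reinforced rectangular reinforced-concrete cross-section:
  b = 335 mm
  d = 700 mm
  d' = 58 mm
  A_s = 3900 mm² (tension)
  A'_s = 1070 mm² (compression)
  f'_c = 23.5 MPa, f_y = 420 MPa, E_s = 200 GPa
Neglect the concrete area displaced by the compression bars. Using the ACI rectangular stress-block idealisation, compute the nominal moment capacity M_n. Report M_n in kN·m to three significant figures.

M_n ≈ 1010 kN·m

Assume both tension and compression steel yield.
Net tension couple steel: A_s − A'_s = 2830 mm².
a = (A_s − A'_s) f_y / (0.85 f'_c b) = 1188600/(0.85 × 23.5 × 335) = 177.63 mm.
c = a/β₁ = 177.63/0.85 = 208.98 mm; ε'_s = 0.003(c − d')/c = 0.0022 ≥ f_y/E_s = 0.0021, so compression steel does yield.
M_n = (A_s − A'_s) f_y (d − a/2) + A'_s f_y (d − d') = [1188600 × (700 − 88.815) + 449400 × (700 − 58)] × 10⁻⁶ = 726.45 + 288.51 = 1014.96 kN·m.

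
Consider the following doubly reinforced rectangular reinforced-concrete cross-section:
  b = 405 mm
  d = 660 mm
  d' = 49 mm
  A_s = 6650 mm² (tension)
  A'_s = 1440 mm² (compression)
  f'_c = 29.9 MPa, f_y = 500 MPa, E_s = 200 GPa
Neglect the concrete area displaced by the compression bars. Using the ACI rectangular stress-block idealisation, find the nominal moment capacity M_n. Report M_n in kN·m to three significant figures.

M_n ≈ 1830 kN·m

Assume both tension and compression steel yield.
Net tension couple steel: A_s − A'_s = 5210 mm².
a = (A_s − A'_s) f_y / (0.85 f'_c b) = 2605000/(0.85 × 29.9 × 405) = 253.08 mm.
c = a/β₁ = 253.08/0.836 = 302.73 mm; ε'_s = 0.003(c − d')/c = 0.0025 ≥ f_y/E_s = 0.0025, so compression steel does yield.
M_n = (A_s − A'_s) f_y (d − a/2) + A'_s f_y (d − d') = [2605000 × (660 − 126.54) + 720000 × (660 − 49)] × 10⁻⁶ = 1389.66 + 439.92 = 1829.58 kN·m.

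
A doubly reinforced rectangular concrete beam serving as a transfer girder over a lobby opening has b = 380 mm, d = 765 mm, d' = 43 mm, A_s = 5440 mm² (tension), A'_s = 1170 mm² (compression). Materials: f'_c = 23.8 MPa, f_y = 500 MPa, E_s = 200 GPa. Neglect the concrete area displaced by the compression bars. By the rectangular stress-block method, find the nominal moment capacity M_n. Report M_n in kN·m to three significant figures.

M_n ≈ 1760 kN·m

Assume both tension and compression steel yield.
Net tension couple steel: A_s − A'_s = 4270 mm².
a = (A_s − A'_s) f_y / (0.85 f'_c b) = 2135000/(0.85 × 23.8 × 380) = 277.73 mm.
c = a/β₁ = 277.73/0.85 = 326.74 mm; ε'_s = 0.003(c − d')/c = 0.0026 ≥ f_y/E_s = 0.0025, so compression steel does yield.
M_n = (A_s − A'_s) f_y (d − a/2) + A'_s f_y (d − d') = [2135000 × (765 − 138.865) + 585000 × (765 − 43)] × 10⁻⁶ = 1336.80 + 422.37 = 1759.17 kN·m.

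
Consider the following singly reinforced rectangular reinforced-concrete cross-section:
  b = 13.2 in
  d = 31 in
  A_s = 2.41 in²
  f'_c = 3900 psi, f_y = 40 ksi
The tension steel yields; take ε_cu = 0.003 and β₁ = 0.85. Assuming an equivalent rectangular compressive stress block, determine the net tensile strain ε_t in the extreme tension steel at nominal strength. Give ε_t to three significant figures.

a = A_s f_y/(0.85 f'_c b) = 2.203 in.
β₁ = 0.85, so c = a/β₁ = 2.203/0.85 = 2.592 in.
From the linear strain diagram with ε_cu = 0.003: ε_t = 0.003 (d − c)/c = 0.003 × (31 − 2.592)/2.592 = 0.0329.
Since ε_t ≥ 0.005, the section is tension-controlled.

ε_t ≈ 0.0329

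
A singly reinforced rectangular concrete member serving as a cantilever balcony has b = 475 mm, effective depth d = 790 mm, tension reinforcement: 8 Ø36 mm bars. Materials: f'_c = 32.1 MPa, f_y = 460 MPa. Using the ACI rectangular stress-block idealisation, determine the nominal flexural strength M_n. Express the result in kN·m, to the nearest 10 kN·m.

A_s = 8 × 1018 = 8144 mm².
T = A_s f_y = 8144 × 460 = 3746240 N = 3746.24 kN.
From C = T: a = T/(0.85 f'_c b) = 3746240/(0.85 × 32.1 × 475) = 289.05 mm.
M_n = T(d − a/2) = 3746.24 kN × (790 − 144.525) mm = 2418.10 kN·m.

M_n ≈ 2420 kN·m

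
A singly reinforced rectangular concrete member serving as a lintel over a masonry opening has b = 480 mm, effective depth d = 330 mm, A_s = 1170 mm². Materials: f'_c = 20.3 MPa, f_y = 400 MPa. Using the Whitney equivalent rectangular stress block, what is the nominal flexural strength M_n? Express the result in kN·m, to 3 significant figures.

T = A_s f_y = 1170 × 400 = 468000 N = 468 kN.
From C = T: a = T/(0.85 f'_c b) = 468000/(0.85 × 20.3 × 480) = 56.51 mm.
M_n = T(d − a/2) = 468 kN × (330 − 28.255) mm = 141.22 kN·m.

M_n ≈ 141 kN·m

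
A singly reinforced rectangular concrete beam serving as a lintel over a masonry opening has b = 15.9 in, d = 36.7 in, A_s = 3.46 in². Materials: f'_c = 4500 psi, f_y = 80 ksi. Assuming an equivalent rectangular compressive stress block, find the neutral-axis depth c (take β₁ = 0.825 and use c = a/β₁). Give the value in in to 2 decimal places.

c ≈ 5.52 in

T = A_s f_y = 3.46 × 80 = 276.8 kips.
a = T/(0.85 f'_c b) = 276.8/(0.85 × 4.5 × 15.9) = 4.5513 in.
With β₁ = 0.825, c = a/β₁ = 4.5513/0.825 = 5.52 in.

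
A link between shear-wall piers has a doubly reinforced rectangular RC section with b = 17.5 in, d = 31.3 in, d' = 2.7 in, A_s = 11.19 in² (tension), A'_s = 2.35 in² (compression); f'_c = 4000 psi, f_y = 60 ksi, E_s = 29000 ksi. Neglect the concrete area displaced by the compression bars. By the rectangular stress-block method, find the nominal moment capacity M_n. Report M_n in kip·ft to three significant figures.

Assume both steels yield.
a = (A_s − A'_s) f_y/(0.85 f'_c b) = (11.19 − 2.35) × 60/(0.85 × 4 × 17.5) = 8.914 in.
c = a/β₁ = 8.914/0.85 = 10.487 in; ε'_s = 0.003(c − d')/c = 0.0022 ≥ ε_y = 0.0021, so the compression steel yields.
M_n = (A_s − A'_s) f_y (d − a/2) + A'_s f_y (d − d') = 530.4 × (31.3 − 4.457) + 141 × (31.3 − 2.7) = 14237.5 + 4032.6 = 18270.1 kip·in = 18270.1/12 = 1522.51 kip·ft.

M_n ≈ 1520 kip·ft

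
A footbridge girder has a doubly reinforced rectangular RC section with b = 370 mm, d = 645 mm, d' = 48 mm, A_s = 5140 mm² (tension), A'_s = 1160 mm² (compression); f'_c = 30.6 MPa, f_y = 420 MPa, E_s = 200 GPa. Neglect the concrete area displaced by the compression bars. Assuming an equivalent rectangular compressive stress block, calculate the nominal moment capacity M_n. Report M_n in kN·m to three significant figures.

Assume both tension and compression steel yield.
Net tension couple steel: A_s − A'_s = 3980 mm².
a = (A_s − A'_s) f_y / (0.85 f'_c b) = 1671600/(0.85 × 30.6 × 370) = 173.70 mm.
c = a/β₁ = 173.70/0.831 = 209.03 mm; ε'_s = 0.003(c − d')/c = 0.0023 ≥ f_y/E_s = 0.0021, so compression steel does yield.
M_n = (A_s − A'_s) f_y (d − a/2) + A'_s f_y (d − d') = [1671600 × (645 − 86.85) + 487200 × (645 − 48)] × 10⁻⁶ = 933.00 + 290.86 = 1223.86 kN·m.

M_n ≈ 1220 kN·m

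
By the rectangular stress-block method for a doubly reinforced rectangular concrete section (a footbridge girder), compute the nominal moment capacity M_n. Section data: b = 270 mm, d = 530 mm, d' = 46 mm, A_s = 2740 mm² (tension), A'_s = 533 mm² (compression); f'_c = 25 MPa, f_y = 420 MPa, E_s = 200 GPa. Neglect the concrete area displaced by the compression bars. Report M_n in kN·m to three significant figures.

M_n ≈ 525 kN·m

Assume both tension and compression steel yield.
Net tension couple steel: A_s − A'_s = 2207 mm².
a = (A_s − A'_s) f_y / (0.85 f'_c b) = 926940/(0.85 × 25 × 270) = 161.56 mm.
c = a/β₁ = 161.56/0.85 = 190.07 mm; ε'_s = 0.003(c − d')/c = 0.0023 ≥ f_y/E_s = 0.0021, so compression steel does yield.
M_n = (A_s − A'_s) f_y (d − a/2) + A'_s f_y (d − d') = [926940 × (530 − 80.78) + 223860 × (530 − 46)] × 10⁻⁶ = 416.40 + 108.35 = 524.75 kN·m.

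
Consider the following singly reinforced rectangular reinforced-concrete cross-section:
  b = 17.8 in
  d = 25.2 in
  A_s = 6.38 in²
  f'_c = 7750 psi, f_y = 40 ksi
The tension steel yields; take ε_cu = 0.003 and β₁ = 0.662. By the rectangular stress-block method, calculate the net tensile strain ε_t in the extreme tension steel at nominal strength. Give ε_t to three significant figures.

a = A_s f_y/(0.85 f'_c b) = 2.176 in.
β₁ = 0.662, so c = a/β₁ = 2.176/0.662 = 3.287 in.
From the linear strain diagram with ε_cu = 0.003: ε_t = 0.003 (d − c)/c = 0.003 × (25.2 − 3.287)/3.287 = 0.0200.
Since ε_t ≥ 0.005, the section is tension-controlled.

ε_t ≈ 0.0200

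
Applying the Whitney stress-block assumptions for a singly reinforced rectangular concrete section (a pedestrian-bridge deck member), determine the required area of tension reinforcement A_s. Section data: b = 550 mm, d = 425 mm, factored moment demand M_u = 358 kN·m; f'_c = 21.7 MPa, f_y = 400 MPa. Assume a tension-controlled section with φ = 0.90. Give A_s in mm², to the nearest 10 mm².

A_s ≈ 2670 mm²

M_n = M_u/φ = 358/0.90 = 397.778 kN·m.
With M_n = 0.85 f'_c a b (d − a/2), solve the quadratic for a:
a = d − √(d² − 2M_n/(0.85 f'_c b)) = 425 − √(425² − 2 × 397.778×10⁶/(0.85 × 21.7 × 550)) = 105.31 mm.
A_s = 0.85 f'_c a b / f_y = 0.85 × 21.7 × 105.31 × 550 / 400 = 2670.9 mm².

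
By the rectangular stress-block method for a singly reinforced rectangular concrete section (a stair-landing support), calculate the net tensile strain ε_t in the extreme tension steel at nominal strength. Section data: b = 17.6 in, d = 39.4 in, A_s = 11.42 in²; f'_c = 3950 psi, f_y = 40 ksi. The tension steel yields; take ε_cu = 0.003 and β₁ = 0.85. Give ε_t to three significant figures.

a = A_s f_y/(0.85 f'_c b) = 7.730 in.
β₁ = 0.85, so c = a/β₁ = 7.730/0.85 = 9.094 in.
From the linear strain diagram with ε_cu = 0.003: ε_t = 0.003 (d − c)/c = 0.003 × (39.4 − 9.094)/9.094 = 0.0100.
Since ε_t ≥ 0.005, the section is tension-controlled.

ε_t ≈ 0.0100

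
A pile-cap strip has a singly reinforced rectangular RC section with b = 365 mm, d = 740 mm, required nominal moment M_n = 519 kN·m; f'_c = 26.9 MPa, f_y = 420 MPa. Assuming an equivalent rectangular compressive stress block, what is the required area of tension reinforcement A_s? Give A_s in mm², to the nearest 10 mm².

A_s ≈ 1780 mm²

With M_n = 0.85 f'_c a b (d − a/2), solve the quadratic for a:
a = d − √(d² − 2M_n/(0.85 f'_c b)) = 740 − √(740² − 2 × 519×10⁶/(0.85 × 26.9 × 365)) = 89.44 mm.
A_s = 0.85 f'_c a b / f_y = 0.85 × 26.9 × 89.44 × 365 / 420 = 1777.2 mm².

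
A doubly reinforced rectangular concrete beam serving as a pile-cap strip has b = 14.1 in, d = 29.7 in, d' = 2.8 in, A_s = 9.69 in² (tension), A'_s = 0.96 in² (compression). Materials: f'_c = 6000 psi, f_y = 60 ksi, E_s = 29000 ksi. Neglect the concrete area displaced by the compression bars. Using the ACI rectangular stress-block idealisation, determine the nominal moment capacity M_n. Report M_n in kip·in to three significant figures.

Assume both steels yield.
a = (A_s − A'_s) f_y/(0.85 f'_c b) = (9.69 − 0.96) × 60/(0.85 × 6 × 14.1) = 7.284 in.
c = a/β₁ = 7.284/0.75 = 9.712 in; ε'_s = 0.003(c − d')/c = 0.0021 ≥ ε_y = 0.0021, so the compression steel yields.
M_n = (A_s − A'_s) f_y (d − a/2) + A'_s f_y (d − d') = 523.8 × (29.7 − 3.642) + 57.6 × (29.7 − 2.8) = 13649.2 + 1549.4 = 15198.6 kip·in.

M_n ≈ 15200 kip·in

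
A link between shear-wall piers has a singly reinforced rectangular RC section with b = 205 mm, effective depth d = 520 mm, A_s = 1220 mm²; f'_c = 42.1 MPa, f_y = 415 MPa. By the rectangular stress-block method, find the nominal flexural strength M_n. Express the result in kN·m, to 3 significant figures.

T = A_s f_y = 1220 × 415 = 506300 N = 506.3 kN.
From C = T: a = T/(0.85 f'_c b) = 506300/(0.85 × 42.1 × 205) = 69.02 mm.
M_n = T(d − a/2) = 506.3 kN × (520 − 34.51) mm = 245.80 kN·m.

M_n ≈ 246 kN·m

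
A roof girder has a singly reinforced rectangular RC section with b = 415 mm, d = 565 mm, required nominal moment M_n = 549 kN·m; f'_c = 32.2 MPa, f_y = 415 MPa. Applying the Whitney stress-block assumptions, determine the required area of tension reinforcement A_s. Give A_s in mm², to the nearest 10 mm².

With M_n = 0.85 f'_c a b (d − a/2), solve the quadratic for a:
a = d − √(d² − 2M_n/(0.85 f'_c b)) = 565 − √(565² − 2 × 549×10⁶/(0.85 × 32.2 × 415)) = 93.24 mm.
A_s = 0.85 f'_c a b / f_y = 0.85 × 32.2 × 93.24 × 415 / 415 = 2552.0 mm².

A_s ≈ 2550 mm²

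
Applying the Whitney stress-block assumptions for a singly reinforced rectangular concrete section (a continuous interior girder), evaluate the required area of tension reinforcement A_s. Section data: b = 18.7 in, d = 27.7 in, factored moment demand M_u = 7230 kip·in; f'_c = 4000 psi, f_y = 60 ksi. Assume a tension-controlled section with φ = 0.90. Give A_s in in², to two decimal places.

A_s ≈ 5.31 in²

M_n = M_u/φ = 7230/0.90 = 8033.33 kip·in.
From M_n = 0.85 f'_c a b (d − a/2):
a = d − √(d² − 2M_n/(0.85 f'_c b)) = 27.7 − √(27.7² − 2 × 8033.33/(0.85 × 4 × 18.7)) = 5.015 in.
A_s = 0.85 f'_c a b / f_y = 0.85 × 4 × 5.015 × 18.7 / 60 = 5.314 in².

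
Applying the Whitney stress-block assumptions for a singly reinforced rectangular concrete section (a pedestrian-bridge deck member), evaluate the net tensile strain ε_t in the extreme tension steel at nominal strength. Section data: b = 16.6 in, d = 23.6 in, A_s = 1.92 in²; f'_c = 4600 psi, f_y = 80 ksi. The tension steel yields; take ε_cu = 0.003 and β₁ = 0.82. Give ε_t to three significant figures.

ε_t ≈ 0.0215

a = A_s f_y/(0.85 f'_c b) = 2.366 in.
β₁ = 0.82, so c = a/β₁ = 2.366/0.82 = 2.885 in.
From the linear strain diagram with ε_cu = 0.003: ε_t = 0.003 (d − c)/c = 0.003 × (23.6 − 2.885)/2.885 = 0.0215.
Since ε_t ≥ 0.005, the section is tension-controlled.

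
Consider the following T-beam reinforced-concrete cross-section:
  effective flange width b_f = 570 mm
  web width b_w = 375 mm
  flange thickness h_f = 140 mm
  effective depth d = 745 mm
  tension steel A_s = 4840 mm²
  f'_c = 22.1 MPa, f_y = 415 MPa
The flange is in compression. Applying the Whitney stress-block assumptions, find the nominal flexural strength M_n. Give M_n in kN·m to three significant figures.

M_n ≈ 1300 kN·m

Tension: T = A_s f_y = 4840 × 415 = 2008600 N.
Try a within the flange: a = T/(0.85 f'_c b_f) = 2008600/(0.85 × 22.1 × 570) = 187.59 mm.
a = 187.59 > h_f = 140 mm: the block extends into the web. Split into flange-overhang and web parts.
C_f = 0.85 f'_c (b_f − b_w) h_f = 0.85 × 22.1 × (570 − 375) × 140 = 512831 N.
Remaining web compression depth: a_w = (T − C_f)/(0.85 f'_c b_w) = (2008600 − 512831)/(0.85 × 22.1 × 375) = 212.34 mm.
M_n = C_f(d − h_f/2) + (T − C_f)(d − a_w/2) = 512831 × (745 − 70) + 1495769 × (745 − 106.17) = 346.16 + 955.54 = 1301.70 × 10⁶ N·mm.
M_n = 1301.70 kN·m.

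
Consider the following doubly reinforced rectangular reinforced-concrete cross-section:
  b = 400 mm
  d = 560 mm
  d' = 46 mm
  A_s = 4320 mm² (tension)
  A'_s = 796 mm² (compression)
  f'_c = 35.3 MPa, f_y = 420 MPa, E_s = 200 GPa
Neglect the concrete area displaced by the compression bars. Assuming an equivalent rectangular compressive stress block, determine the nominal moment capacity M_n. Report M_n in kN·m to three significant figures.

Assume both tension and compression steel yield.
Net tension couple steel: A_s − A'_s = 3524 mm².
a = (A_s − A'_s) f_y / (0.85 f'_c b) = 1480080/(0.85 × 35.3 × 400) = 123.32 mm.
c = a/β₁ = 123.32/0.798 = 154.54 mm; ε'_s = 0.003(c − d')/c = 0.0021 ≥ f_y/E_s = 0.0021, so compression steel does yield.
M_n = (A_s − A'_s) f_y (d − a/2) + A'_s f_y (d − d') = [1480080 × (560 − 61.66) + 334320 × (560 − 46)] × 10⁻⁶ = 737.58 + 171.84 = 909.42 kN·m.

M_n ≈ 909 kN·m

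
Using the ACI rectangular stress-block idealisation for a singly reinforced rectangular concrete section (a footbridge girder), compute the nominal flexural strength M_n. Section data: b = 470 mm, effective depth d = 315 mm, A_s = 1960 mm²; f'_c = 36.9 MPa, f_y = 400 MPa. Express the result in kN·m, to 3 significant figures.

M_n ≈ 226 kN·m

T = A_s f_y = 1960 × 400 = 784000 N = 784 kN.
From C = T: a = T/(0.85 f'_c b) = 784000/(0.85 × 36.9 × 470) = 53.18 mm.
M_n = T(d − a/2) = 784 kN × (315 − 26.59) mm = 226.11 kN·m.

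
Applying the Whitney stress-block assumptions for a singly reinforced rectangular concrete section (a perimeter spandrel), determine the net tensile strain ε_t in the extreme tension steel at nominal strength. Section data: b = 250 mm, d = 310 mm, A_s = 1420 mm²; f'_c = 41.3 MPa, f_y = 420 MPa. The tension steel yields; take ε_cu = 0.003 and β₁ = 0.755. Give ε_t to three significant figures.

a = A_s f_y/(0.85 f'_c b) = 67.96 mm.
β₁ = 0.755, so c = a/β₁ = 67.96/0.755 = 90.01 mm.
From the linear strain diagram with ε_cu = 0.003: ε_t = 0.003 (d − c)/c = 0.003 × (310 − 90.01)/90.01 = 0.00733.
Since ε_t ≥ 0.005, the section is tension-controlled.

ε_t ≈ 0.00733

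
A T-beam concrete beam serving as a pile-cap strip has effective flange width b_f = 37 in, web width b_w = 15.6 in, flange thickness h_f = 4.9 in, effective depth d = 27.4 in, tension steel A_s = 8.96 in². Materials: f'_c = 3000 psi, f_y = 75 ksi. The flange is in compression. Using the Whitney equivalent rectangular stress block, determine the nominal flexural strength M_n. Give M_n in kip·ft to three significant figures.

Tension: T = A_s f_y = 8.96 × 75 = 672 kips.
Try a within the flange: a = T/(0.85 f'_c b_f) = 672/(0.85 × 3 × 37) = 7.122 in.
a = 7.122 > h_f = 4.9 in: the block extends into the web. Split into flange-overhang and web parts.
C_f = 0.85 f'_c (b_f − b_w) h_f = 0.85 × 3 × (37 − 15.6) × 4.9 = 267.4 kips.
Remaining web compression depth: a_w = (T − C_f)/(0.85 f'_c b_w) = (672 − 267.4)/(0.85 × 3 × 15.6) = 10.171 in.
M_n = C_f(d − h_f/2) + (T − C_f)(d − a_w/2) = 267.4 × (27.4 − 2.45) + 404.6 × (27.4 − 5.0855) = 6671.6 + 9028.4 = 15700.0 kip·in.
M_n = 15700.0/12 = 1308.33 kip·ft.

M_n ≈ 1310 kip·ft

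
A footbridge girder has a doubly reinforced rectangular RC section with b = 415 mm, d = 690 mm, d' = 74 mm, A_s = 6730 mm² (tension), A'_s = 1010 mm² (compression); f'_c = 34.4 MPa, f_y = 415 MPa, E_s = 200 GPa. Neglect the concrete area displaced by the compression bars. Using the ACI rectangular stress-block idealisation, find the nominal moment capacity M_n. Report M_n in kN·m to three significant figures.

M_n ≈ 1660 kN·m

Assume both tension and compression steel yield.
Net tension couple steel: A_s − A'_s = 5720 mm².
a = (A_s − A'_s) f_y / (0.85 f'_c b) = 2373800/(0.85 × 34.4 × 415) = 195.62 mm.
c = a/β₁ = 195.62/0.804 = 243.31 mm; ε'_s = 0.003(c − d')/c = 0.0021 ≥ f_y/E_s = 0.0021, so compression steel does yield.
M_n = (A_s − A'_s) f_y (d − a/2) + A'_s f_y (d − d') = [2373800 × (690 − 97.81) + 419150 × (690 − 74)] × 10⁻⁶ = 1405.74 + 258.20 = 1663.94 kN·m.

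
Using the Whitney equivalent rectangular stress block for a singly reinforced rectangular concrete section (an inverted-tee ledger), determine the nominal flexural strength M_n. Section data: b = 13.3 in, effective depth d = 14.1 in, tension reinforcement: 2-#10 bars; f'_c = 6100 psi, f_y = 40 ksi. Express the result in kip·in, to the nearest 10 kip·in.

M_n ≈ 1360 kip·in

A_s = 2 × 1.27 = 2.54 in².
T = A_s f_y = 2.54 × 40 = 101.6 kips.
a = T/(0.85 f'_c b) = 101.6/(0.85 × 6.1 × 13.3) = 1.473 in.
M_n = T(d − a/2) = 101.6 × (14.1 − 0.7365) = 1357.7 kip·in.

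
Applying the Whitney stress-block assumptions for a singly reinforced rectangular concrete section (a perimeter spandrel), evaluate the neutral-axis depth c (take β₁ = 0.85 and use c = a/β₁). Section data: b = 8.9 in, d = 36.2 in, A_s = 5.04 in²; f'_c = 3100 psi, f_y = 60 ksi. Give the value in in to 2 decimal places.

T = A_s f_y = 5.04 × 60 = 302.4 kips.
a = T/(0.85 f'_c b) = 302.4/(0.85 × 3.1 × 8.9) = 12.8947 in.
With β₁ = 0.85, c = a/β₁ = 12.8947/0.85 = 15.17 in.

c ≈ 15.17 in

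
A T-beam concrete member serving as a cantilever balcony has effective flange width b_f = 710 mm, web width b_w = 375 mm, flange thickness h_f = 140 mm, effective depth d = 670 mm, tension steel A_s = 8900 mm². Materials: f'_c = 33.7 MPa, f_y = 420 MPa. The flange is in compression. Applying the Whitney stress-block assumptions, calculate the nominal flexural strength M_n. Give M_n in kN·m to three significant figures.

Tension: T = A_s f_y = 8900 × 420 = 3738000 N.
Try a within the flange: a = T/(0.85 f'_c b_f) = 3738000/(0.85 × 33.7 × 710) = 183.79 mm.
a = 183.79 > h_f = 140 mm: the block extends into the web. Split into flange-overhang and web parts.
C_f = 0.85 f'_c (b_f − b_w) h_f = 0.85 × 33.7 × (710 − 375) × 140 = 1343451 N.
Remaining web compression depth: a_w = (T − C_f)/(0.85 f'_c b_w) = (3738000 − 1343451)/(0.85 × 33.7 × 375) = 222.92 mm.
M_n = C_f(d − h_f/2) + (T − C_f)(d − a_w/2) = 1343451 × (670 − 70) + 2394549 × (670 − 111.46) = 806.07 + 1337.45 = 2143.52 × 10⁶ N·mm.
M_n = 2143.52 kN·m.

M_n ≈ 2140 kN·m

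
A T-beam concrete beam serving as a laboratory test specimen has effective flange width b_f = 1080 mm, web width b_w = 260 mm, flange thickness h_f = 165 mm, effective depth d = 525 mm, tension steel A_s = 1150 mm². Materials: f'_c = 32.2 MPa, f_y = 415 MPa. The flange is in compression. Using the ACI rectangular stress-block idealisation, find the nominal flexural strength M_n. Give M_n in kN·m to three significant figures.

M_n ≈ 247 kN·m

Tension: T = A_s f_y = 1150 × 415 = 477250 N.
Try a within the flange: a = T/(0.85 f'_c b_f) = 477250/(0.85 × 32.2 × 1080) = 16.15 mm.
Since a = 16.15 ≤ h_f = 165 mm, the stress block lies entirely in the flange; analyse as a rectangular beam of width b_f.
M_n = T(d − a/2) = 477250 × (525 − 8.075) = 246.70 × 10⁶ N·mm.
M_n = 246.70 kN·m.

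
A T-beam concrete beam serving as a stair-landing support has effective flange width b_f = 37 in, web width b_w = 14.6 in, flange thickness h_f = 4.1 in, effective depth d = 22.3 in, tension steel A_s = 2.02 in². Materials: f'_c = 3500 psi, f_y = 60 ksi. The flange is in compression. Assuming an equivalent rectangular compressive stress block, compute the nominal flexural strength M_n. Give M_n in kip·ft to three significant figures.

M_n ≈ 220 kip·ft

Tension: T = A_s f_y = 2.02 × 60 = 121.2 kips.
Try a within the flange: a = T/(0.85 f'_c b_f) = 121.2/(0.85 × 3.5 × 37) = 1.101 in.
Since a = 1.101 ≤ h_f = 4.1 in, the stress block lies entirely in the flange; analyse as a rectangular beam of width b_f.
M_n = T(d − a/2) = 121.2 × (22.3 − 0.5505) = 2636.0 kip·in.
M_n = 2636.0/12 = 219.67 kip·ft.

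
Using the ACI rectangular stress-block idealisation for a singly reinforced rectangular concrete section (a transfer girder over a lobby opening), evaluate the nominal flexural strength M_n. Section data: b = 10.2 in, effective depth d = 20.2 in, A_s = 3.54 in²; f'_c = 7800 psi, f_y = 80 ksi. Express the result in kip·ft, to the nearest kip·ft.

M_n ≈ 427 kip·ft

T = A_s f_y = 3.54 × 80 = 283.2 kips.
a = T/(0.85 f'_c b) = 283.2/(0.85 × 7.8 × 10.2) = 4.188 in.
M_n = T(d − a/2) = 283.2 × (20.2 − 2.094) = 5127.6 kip·in = 5127.6/12 = 427.30 kip·ft.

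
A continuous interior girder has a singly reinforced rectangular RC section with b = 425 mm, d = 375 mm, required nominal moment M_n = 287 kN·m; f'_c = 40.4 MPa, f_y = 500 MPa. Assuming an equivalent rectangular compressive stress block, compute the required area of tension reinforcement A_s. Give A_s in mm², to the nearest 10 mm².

A_s ≈ 1660 mm²

With M_n = 0.85 f'_c a b (d − a/2), solve the quadratic for a:
a = d − √(d² − 2M_n/(0.85 f'_c b)) = 375 − √(375² − 2 × 287×10⁶/(0.85 × 40.4 × 425)) = 56.73 mm.
A_s = 0.85 f'_c a b / f_y = 0.85 × 40.4 × 56.73 × 425 / 500 = 1655.9 mm².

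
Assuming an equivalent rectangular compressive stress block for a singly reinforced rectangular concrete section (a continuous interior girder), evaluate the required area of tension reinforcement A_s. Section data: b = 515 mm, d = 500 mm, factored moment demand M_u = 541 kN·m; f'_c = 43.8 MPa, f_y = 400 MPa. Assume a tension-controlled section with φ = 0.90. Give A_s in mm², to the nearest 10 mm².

M_n = M_u/φ = 541/0.90 = 601.111 kN·m.
With M_n = 0.85 f'_c a b (d − a/2), solve the quadratic for a:
a = d − √(d² − 2M_n/(0.85 f'_c b)) = 500 − √(500² − 2 × 601.111×10⁶/(0.85 × 43.8 × 515)) = 67.22 mm.
A_s = 0.85 f'_c a b / f_y = 0.85 × 43.8 × 67.22 × 515 / 400 = 3222.1 mm².

A_s ≈ 3220 mm²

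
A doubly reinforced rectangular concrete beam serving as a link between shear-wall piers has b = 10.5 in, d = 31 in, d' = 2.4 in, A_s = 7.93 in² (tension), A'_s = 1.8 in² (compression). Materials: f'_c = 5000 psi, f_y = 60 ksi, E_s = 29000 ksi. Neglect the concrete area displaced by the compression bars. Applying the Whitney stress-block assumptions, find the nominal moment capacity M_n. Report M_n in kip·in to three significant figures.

Assume both steels yield.
a = (A_s − A'_s) f_y/(0.85 f'_c b) = (7.93 − 1.8) × 60/(0.85 × 5 × 10.5) = 8.242 in.
c = a/β₁ = 8.242/0.8 = 10.303 in; ε'_s = 0.003(c − d')/c = 0.0023 ≥ ε_y = 0.0021, so the compression steel yields.
M_n = (A_s − A'_s) f_y (d − a/2) + A'_s f_y (d − d') = 367.8 × (31 − 4.121) + 108 × (31 − 2.4) = 9886.1 + 3088.8 = 12974.9 kip·in.

M_n ≈ 13000 kip·in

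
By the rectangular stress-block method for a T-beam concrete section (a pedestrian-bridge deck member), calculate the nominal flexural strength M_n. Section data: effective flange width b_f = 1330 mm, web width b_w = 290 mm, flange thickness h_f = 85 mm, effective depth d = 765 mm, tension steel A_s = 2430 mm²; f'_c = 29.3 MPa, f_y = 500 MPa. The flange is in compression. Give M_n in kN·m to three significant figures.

M_n ≈ 907 kN·m

Tension: T = A_s f_y = 2430 × 500 = 1215000 N.
Try a within the flange: a = T/(0.85 f'_c b_f) = 1215000/(0.85 × 29.3 × 1330) = 36.68 mm.
Since a = 36.68 ≤ h_f = 85 mm, the stress block lies entirely in the flange; analyse as a rectangular beam of width b_f.
M_n = T(d − a/2) = 1215000 × (765 − 18.34) = 907.19 × 10⁶ N·mm.
M_n = 907.19 kN·m.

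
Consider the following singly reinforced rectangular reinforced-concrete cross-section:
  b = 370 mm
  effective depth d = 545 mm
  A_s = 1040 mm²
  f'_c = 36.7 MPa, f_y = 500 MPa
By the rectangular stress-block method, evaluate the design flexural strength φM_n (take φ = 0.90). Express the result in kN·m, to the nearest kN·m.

T = A_s f_y = 1040 × 500 = 520000 N = 520 kN.
From C = T: a = T/(0.85 f'_c b) = 520000/(0.85 × 36.7 × 370) = 45.05 mm.
M_n = T(d − a/2) = 520 kN × (545 − 22.525) mm = 271.69 kN·m.
φM_n = 0.90 × 271.69 = 244.52 kN·m.

φM_n ≈ 245 kN·m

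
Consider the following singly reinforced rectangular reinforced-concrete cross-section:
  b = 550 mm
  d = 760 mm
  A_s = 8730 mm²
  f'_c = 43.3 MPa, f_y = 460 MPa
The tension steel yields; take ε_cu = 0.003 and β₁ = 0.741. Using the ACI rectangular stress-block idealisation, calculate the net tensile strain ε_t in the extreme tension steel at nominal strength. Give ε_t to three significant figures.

a = A_s f_y/(0.85 f'_c b) = 198.38 mm.
β₁ = 0.741, so c = a/β₁ = 198.38/0.741 = 267.72 mm.
From the linear strain diagram with ε_cu = 0.003: ε_t = 0.003 (d − c)/c = 0.003 × (760 − 267.72)/267.72 = 0.00552.
Since ε_t ≥ 0.005, the section is tension-controlled.

ε_t ≈ 0.00552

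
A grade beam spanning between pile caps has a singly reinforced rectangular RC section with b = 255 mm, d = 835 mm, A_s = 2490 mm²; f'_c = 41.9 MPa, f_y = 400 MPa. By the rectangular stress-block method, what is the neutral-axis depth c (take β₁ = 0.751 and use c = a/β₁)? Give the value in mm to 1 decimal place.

c ≈ 146.0 mm

T = A_s f_y = 2490 × 400 = 996000 N = 996 kN.
Setting C = 0.85 f'_c a b equal to T: a = 996000/(0.85 × 41.9 × 255) = 109.670 mm.
With β₁ = 0.751, c = a/β₁ = 109.670/0.751 = 146.0 mm.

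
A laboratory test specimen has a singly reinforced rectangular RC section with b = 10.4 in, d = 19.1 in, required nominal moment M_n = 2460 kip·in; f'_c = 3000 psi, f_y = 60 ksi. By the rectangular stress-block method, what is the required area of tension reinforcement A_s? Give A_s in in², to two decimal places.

From M_n = 0.85 f'_c a b (d − a/2):
a = d − √(d² − 2M_n/(0.85 f'_c b)) = 19.1 − √(19.1² − 2 × 2460/(0.85 × 3 × 10.4)) = 5.710 in.
A_s = 0.85 f'_c a b / f_y = 0.85 × 3 × 5.710 × 10.4 / 60 = 2.524 in².

A_s ≈ 2.52 in²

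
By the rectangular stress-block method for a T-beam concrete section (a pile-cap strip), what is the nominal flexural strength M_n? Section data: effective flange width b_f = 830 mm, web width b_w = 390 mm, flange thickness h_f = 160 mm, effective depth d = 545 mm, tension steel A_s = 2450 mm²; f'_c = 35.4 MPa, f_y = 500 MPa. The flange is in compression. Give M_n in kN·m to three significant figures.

M_n ≈ 638 kN·m

Tension: T = A_s f_y = 2450 × 500 = 1225000 N.
Try a within the flange: a = T/(0.85 f'_c b_f) = 1225000/(0.85 × 35.4 × 830) = 49.05 mm.
Since a = 49.05 ≤ h_f = 160 mm, the stress block lies entirely in the flange; analyse as a rectangular beam of width b_f.
M_n = T(d − a/2) = 1225000 × (545 − 24.525) = 637.58 × 10⁶ N·mm.
M_n = 637.58 kN·m.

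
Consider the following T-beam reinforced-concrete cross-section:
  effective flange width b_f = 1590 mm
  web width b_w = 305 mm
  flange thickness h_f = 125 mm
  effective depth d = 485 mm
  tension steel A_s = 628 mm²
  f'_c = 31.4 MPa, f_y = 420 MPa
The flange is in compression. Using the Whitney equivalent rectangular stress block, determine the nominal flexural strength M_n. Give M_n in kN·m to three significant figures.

Tension: T = A_s f_y = 628 × 420 = 263760 N.
Try a within the flange: a = T/(0.85 f'_c b_f) = 263760/(0.85 × 31.4 × 1590) = 6.22 mm.
Since a = 6.22 ≤ h_f = 125 mm, the stress block lies entirely in the flange; analyse as a rectangular beam of width b_f.
M_n = T(d − a/2) = 263760 × (485 − 3.11) = 127.10 × 10⁶ N·mm.
M_n = 127.10 kN·m.

M_n ≈ 127 kN·m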